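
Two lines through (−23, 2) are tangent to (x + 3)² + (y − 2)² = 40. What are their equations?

Write the tangent as mx − y + (2 − m·(−23)) = 0 and set its distance from the centre to 2√10:
[m·(20) − (0)]² = 40(m² + 1)
9m² − 1 = 0, so m = 1/3 or m = −1/3.
Through (−23, 2) these give x − 3y = −29 and x + 3y = −17.

x − 3y = −29 and x + 3y = −17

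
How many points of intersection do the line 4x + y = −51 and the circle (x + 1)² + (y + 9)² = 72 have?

0

Centre (−1, −9), r² = 72. Distance² from centre to line = (38)²/17 = 1444/17.
Since d² > r², the line lies outside the circle.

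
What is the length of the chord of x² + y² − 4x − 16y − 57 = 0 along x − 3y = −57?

The distance from (2, 8) to the line is 35/√10, and r² = 125.
Chord = 2√(r² − d²) = 2·√(5/2) = √10.

√10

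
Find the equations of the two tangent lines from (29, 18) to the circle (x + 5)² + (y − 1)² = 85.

Write the tangent as mx − y + (18 − m·(29)) = 0 and set its distance from the centre to √85:
[m·(−34) − (−17)]² = 85(m² + 1)
63m² − 68m + 12 = 0, so m = 6/7 or m = 2/9.
Through (29, 18) these give 6x − 7y = 48 and 2x − 9y = −104.

6x − 7y = 48 and 2x − 9y = −104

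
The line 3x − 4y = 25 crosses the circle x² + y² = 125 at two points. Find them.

From the line, y = (−25 + 3x)/4. Substituting:
25x² − 150x − 1375 = 0  ⟹  x² − 6x − 55 = 0
x = 11 or x = −5, giving (11, 2) and (−5, −10).

(−5, −10) and (11, 2)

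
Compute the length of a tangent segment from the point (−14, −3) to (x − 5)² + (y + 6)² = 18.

4√22

Centre (5, −6), r² = 18. |PO|² = (−19)² + (3)² = 370.
The tangent meets the radius at right angles, so tangent² = |PO|² − r² = 370 − 18 = 352.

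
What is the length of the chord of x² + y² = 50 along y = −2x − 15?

Centre (0, 0), r² = 50. Perpendicular distance d from centre to line = |15| / √5 = 15/√5.
Chord = 2√(r² − d²) = 2·√(5) = 2√5.

2√5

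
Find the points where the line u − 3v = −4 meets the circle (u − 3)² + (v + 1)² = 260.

(−13, −3) and (17, 7)

Substitute v = (4 + u)/3:
10u² − 40u − 2210 = 0  ⟹  u² − 4u − 221 = 0
u = 17 or u = −13, giving (17, 7) and (−13, −3).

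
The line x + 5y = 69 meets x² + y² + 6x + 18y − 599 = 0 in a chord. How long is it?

5√26

Express y = (69 − x)/5 and substitute into the circle:
26x² − 78x − 4004 = 0  ⟹  x² − 3x − 154 = 0
x = 14 or x = −11, giving (14, 11) and (−11, 16).
Chord length = distance between (14, 11) and (−11, 16) = √650 = 5√26.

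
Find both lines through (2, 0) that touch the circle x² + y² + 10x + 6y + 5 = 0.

2x + 5y = 4 and 5x − 2y = 10

Write the tangent as mx − y + (0 − m·(2)) = 0 and set its distance from the centre to √29:
(−7m − (−3))² = 29(m² + 1)
10m² − 21m − 10 = 0, so m = −2/5 or m = 5/2.
With m = −2/5: 2x + 5y = 4. With m = 5/2: 5x − 2y = 10.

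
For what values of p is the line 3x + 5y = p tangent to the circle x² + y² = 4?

p = ±2√34

The line touches the circle iff its distance from (0, 0) is 2:
|3·0 + 5·0 − p| / √34 = 2
|p| = 2√34.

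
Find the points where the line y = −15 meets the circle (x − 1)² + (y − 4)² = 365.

From the line, y = −15. Substituting:
x² − 2x − 3 = 0
x = 3 or x = −1, giving (3, −15) and (−1, −15).

(−1, −15) and (3, −15)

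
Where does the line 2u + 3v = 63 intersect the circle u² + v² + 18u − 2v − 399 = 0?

Express v = (63 − 2u)/3 and substitute into the circle:
13u² − 78u = 0  ⟹  u² − 6u = 0
u = 6 or u = 0, giving (6, 17) and (0, 21).

(0, 21) and (6, 17)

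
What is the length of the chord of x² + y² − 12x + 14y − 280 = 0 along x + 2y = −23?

16√5

Substitute y = (−23 − x)/2:
5x² − 30x − 1235 = 0  ⟹  x² − 6x − 247 = 0
x = 19 or x = −13, giving (19, −21) and (−13, −5).
Chord length = distance between (19, −21) and (−13, −5) = √1280 = 16√5.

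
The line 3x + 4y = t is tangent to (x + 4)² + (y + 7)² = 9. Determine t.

The line touches the circle iff its distance from (−4, −7) is 3:
|3·(−4) + 4·(−7) − t| / √25 = 3
|t − (−40)| = 3·5, so t = −25 or t = −55.

t = −55 or t = −25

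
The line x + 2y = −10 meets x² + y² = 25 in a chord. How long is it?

From the line, y = (−10 − x)/2. Substituting:
5x² + 20x = 0  ⟹  x² + 4x = 0
x = 0 or x = −4, giving (0, −5) and (−4, −3).
Chord length = distance between (0, −5) and (−4, −3) = √20 = 2√5.

2√5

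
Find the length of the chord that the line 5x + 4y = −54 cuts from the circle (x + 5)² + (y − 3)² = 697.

The distance from (−5, 3) to the line is 41/√41, and r² = 697.
Half the chord is √(r² − d²) = √(656), so the full chord is 8√41.

8√41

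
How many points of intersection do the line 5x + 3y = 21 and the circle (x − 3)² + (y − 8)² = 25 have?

2

d² = (5·3 + 3·8 − (21))²/34 = 162/17; r² = 25.
Since d² < r², the line cuts the circle twice.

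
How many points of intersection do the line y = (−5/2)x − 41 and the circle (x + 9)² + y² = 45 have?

Substituting the line into the circle gives 29x² + 892x + 6868 = 0.
Δ = 795664 − 796688 = −1024.
No real roots: the line does not meet the circle.

0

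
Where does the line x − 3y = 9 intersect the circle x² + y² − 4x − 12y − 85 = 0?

(−3, −4) and (12, 1)

Express y = (−9 + x)/3 and substitute into the circle:
10x² − 90x − 360 = 0  ⟹  x² − 9x − 36 = 0
x = 12 or x = −3, giving (12, 1) and (−3, −4).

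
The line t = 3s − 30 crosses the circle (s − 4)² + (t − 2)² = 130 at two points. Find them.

Substitute t = 3s − 30:
10s² − 200s + 910 = 0  ⟹  s² − 20s + 91 = 0
s = 13 or s = 7, giving (13, 9) and (7, −9).

(7, −9) and (13, 9)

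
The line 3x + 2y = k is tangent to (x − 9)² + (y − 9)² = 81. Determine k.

k = 45 ± 9√13

For a tangent, require d(centre, line) = r = 9.
|3·9 + 2·9 − k| / √13 = 9
|k − (45)| = 9√13.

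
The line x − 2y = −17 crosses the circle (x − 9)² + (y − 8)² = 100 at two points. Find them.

(−1, 8) and (15, 16)

Express y = (17 + x)/2 and substitute into the circle:
5x² − 70x − 75 = 0  ⟹  x² − 14x − 15 = 0
x = 15 or x = −1, giving (15, 16) and (−1, 8).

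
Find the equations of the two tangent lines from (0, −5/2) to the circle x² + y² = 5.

A line y − (−5/2) = m(x − (0)) is tangent when its distance from (0, 0) is √5:
[m·(0) − (5/2)]² = 5(m² + 1)
4m² − 1 = 0, so m = −1/2 or m = 1/2.
Through (0, −5/2) these give x + 2y = −5 and x − 2y = 5.

x + 2y = −5 and x − 2y = 5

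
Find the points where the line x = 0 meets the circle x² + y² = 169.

(0, −13) and (0, 13)

The line gives x = 0. Substituting into the circle:
y² − 169 = 0
y = 13 or y = −13, giving (0, 13) and (0, −13).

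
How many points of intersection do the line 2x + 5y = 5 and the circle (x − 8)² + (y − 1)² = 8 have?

Substituting the line into the circle gives 29x² − 400x + 1400 = 0.
Δ = 160000 − 162400 = −2400.
No real roots: the line does not meet the circle.

0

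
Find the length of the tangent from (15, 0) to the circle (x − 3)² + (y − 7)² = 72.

The centre is (3, 7) and r = 6√2. The square of the distance from P to the centre is 144 + 49 = 193.
Power of the point: PT² = |PO|² − r² = 121, so PT = 11.

11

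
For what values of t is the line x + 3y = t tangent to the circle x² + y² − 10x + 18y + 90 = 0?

t = −22 ± 4√10

Tangency holds when the distance from the centre (5, −9) to the line equals the radius 4:
|1·5 + 3·(−9) − t| / √10 = 4
|t − (−22)| = 4√10.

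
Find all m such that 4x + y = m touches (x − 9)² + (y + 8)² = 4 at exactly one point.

m = 28 ± 2√17

Tangency holds when the distance from the centre (9, −8) to the line equals the radius 2:
|4·9 + 1·(−8) − m| / √17 = 2
|m − (28)| = 2√17.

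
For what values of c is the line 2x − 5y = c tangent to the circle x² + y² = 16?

The line touches the circle iff its distance from (0, 0) is 4:
|2·0 − 5·0 − c| / √29 = 4
|c| = 4√29.

c = ±4√29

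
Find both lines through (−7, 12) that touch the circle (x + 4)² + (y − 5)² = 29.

2x + 5y = 46 and 5x − 2y = −59

A line y − (12) = m(x − (−7)) is tangent when its distance from (−4, 5) is √29:
[m·(3) − (−7)]² = 29(m² + 1)
10m² − 21m − 10 = 0, so m = −2/5 or m = 5/2.
Through (−7, 12) these give 2x + 5y = 46 and 5x − 2y = −59.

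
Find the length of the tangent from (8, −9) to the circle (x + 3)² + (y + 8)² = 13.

√109

With centre O = (−3, −8), |OP|² = 122 and r² = 13.
The tangent meets the radius at right angles, so tangent² = |PO|² − r² = 122 − 13 = 109.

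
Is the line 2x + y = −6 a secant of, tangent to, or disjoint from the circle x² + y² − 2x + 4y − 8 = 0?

d² = (2·1 + 1·(−2) − (−6))²/5 = 36/5; r² = 13.
Since d² < r², the line cuts the circle twice.

secant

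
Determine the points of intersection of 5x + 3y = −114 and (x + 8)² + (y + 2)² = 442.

Express y = (−114 − 5x)/3 and substitute into the circle:
34x² + 1224x + 8262 = 0  ⟹  x² + 36x + 243 = 0
x = −9 or x = −27, giving (−9, −23) and (−27, 7).

(−27, 7) and (−9, −23)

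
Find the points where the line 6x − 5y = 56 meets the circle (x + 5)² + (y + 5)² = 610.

Substitute y = (−56 + 6x)/5:
61x² − 122x − 13664 = 0  ⟹  x² − 2x − 224 = 0
x = 16 or x = −14, giving (16, 8) and (−14, −28).

(−14, −28) and (16, 8)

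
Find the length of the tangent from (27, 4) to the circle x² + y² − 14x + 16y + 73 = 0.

Centre (7, −8), r² = 40. |PO|² = (20)² + (12)² = 544.
Power of the point: PT² = |PO|² − r² = 504, so PT = 6√14.

6√14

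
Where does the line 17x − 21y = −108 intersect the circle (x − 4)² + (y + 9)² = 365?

(−15, −7) and (6, 10)

From the line, y = (108 + 17x)/21. Substituting:
730x² + 6570x − 65700 = 0  ⟹  x² + 9x − 90 = 0
x = 6 or x = −15, giving (6, 10) and (−15, −7).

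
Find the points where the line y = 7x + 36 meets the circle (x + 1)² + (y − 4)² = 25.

Substitute y = 7x + 36:
50x² + 450x + 1000 = 0  ⟹  x² + 9x + 20 = 0
x = −4 or x = −5, giving (−4, 8) and (−5, 1).

(−5, 1) and (−4, 8)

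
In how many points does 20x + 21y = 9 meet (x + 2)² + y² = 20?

Centre (−2, 0), r² = 20. Distance² from centre to line = (−49)²/841 = 2401/841.
Since d² < r², the line cuts the circle twice.

2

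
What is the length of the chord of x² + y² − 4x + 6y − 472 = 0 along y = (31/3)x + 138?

From the line, y = (414 + 31x)/3. Substituting:
970x² + 26190x + 174600 = 0  ⟹  x² + 27x + 180 = 0
x = −12 or x = −15, giving (−12, 14) and (−15, −17).
|(−12, 14) − (−15, −17)| = √((3)² + (31)²) = √970.

√970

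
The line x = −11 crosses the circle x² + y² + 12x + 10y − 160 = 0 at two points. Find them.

(−11, −19) and (−11, 9)

The line gives x = −11. Substituting into the circle:
y² + 10y − 171 = 0
y = 9 or y = −19, giving (−11, 9) and (−11, −19).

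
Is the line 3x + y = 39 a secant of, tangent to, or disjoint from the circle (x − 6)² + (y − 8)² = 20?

d² = (3·6 + 1·8 − (39))²/10 = 169/10; r² = 20.
Since d² < r², the line cuts the circle twice.

secant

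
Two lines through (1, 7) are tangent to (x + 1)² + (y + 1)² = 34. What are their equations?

Let a tangent through (1, 7) have slope m. Its distance from (−1, −1) must equal √34:
(−2m − (−8))² = 34(m² + 1)
15m² + 16m − 15 = 0, so m = 3/5 or m = −5/3.
With m = 3/5: 3x − 5y = −32. With m = −5/3: 5x + 3y = 26.

3x − 5y = −32 and 5x + 3y = 26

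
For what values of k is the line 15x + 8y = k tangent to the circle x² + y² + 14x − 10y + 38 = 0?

k = −167 or k = 37

The line touches the circle iff its distance from (−7, 5) is 6:
|15·(−7) + 8·5 − k| / √289 = 6
|k − (−65)| = 6·17, so k = 37 or k = −167.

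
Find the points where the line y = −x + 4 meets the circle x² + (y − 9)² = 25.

From the line, y = −x + 4. Substituting:
2x² + 10x = 0  ⟹  x² + 5x = 0
x = 0 or x = −5, giving (0, 4) and (−5, 9).

(−5, 9) and (0, 4)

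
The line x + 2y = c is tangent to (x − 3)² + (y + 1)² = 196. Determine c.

c = 1 ± 14√5

The line touches the circle iff its distance from (3, −1) is 14:
|1·3 + 2·(−1) − c| / √5 = 14
|c − (1)| = 14√5.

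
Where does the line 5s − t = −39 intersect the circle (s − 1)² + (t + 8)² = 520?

(−13, −26) and (−5, 14)

Substitute t = 5s + 39:
26s² + 468s + 1690 = 0  ⟹  s² + 18s + 65 = 0
s = −5 or s = −13, giving (−5, 14) and (−13, −26).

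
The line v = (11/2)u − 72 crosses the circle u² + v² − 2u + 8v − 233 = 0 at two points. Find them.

From the line, v = (−144 + 11u)/2. Substituting:
125u² − 3000u + 17500 = 0  ⟹  u² − 24u + 140 = 0
u = 14 or u = 10, giving (14, 5) and (10, −17).

(10, −17) and (14, 5)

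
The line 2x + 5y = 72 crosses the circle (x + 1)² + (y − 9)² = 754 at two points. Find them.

From the line, y = (72 − 2x)/5. Substituting:
29x² − 58x − 18096 = 0  ⟹  x² − 2x − 624 = 0
x = 26 or x = −24, giving (26, 4) and (−24, 24).

(−24, 24) and (26, 4)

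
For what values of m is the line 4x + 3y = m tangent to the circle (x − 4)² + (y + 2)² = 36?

m = −20 or m = 40

The line touches the circle iff its distance from (4, −2) is 6:
|4·4 + 3·(−2) − m| / √25 = 6
|m − (10)| = 6·5, so m = 40 or m = −20.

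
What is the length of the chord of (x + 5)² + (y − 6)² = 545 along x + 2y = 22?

Express y = (22 − x)/2 and substitute into the circle:
5x² + 20x − 1980 = 0  ⟹  x² + 4x − 396 = 0
x = 18 or x = −22, giving (18, 2) and (−22, 22).
|(18, 2) − (−22, 22)| = √((40)² + (−20)²) = 20√5.

20√5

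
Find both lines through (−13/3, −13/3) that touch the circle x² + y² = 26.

x + 5y = −26 and 5x + y = −26

Write the tangent as mx − y + (−13/3 − m·(−13/3)) = 0 and set its distance from the centre to √26:
[m·(13/3) − (13/3)]² = 26(m² + 1)
5m² + 26m + 5 = 0, so m = −1/5 or m = −5.
With m = −1/5: x + 5y = −26. With m = −5: 5x + y = −26.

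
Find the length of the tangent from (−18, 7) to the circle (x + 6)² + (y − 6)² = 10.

3√15

Centre (−6, 6), r² = 10. |PO|² = (−12)² + (1)² = 145.
By the tangent–radius right angle, tangent length = √(|PO|² − r²) = √135 = 3√15.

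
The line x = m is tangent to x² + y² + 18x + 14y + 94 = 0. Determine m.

m = −15 or m = −3

For a tangent, require d(centre, line) = r = 6.
|1·(−9) + 0·(−7) − m| / √1 = 6
|m − (−9)| = 6, so m = −3 or m = −15.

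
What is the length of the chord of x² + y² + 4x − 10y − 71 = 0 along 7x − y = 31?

10√2

Centre (−2, 5), r² = 100. Perpendicular distance d from centre to line = |−50| / √50 = 50/√50.
Half the chord is √(r² − d²) = √(50), so the full chord is 10√2.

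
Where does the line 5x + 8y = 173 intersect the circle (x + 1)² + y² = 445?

Express y = (173 − 5x)/8 and substitute into the circle:
89x² − 1602x + 1513 = 0  ⟹  x² − 18x + 17 = 0
x = 17 or x = 1, giving (17, 11) and (1, 21).

(1, 21) and (17, 11)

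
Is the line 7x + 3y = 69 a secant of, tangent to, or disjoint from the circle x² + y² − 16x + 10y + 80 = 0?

Substituting the line into the circle gives 58x² − 1320x + 7551 = 0.
Discriminant = (−1320)² − 4·58·(7551) = −9432 < 0.
No real roots: the line does not meet the circle.

disjoint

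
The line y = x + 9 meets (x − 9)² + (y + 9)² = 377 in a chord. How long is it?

Express y = x + 9 and substitute into the circle:
2x² + 18x + 28 = 0  ⟹  x² + 9x + 14 = 0
x = −2 or x = −7, giving (−2, 7) and (−7, 2).
|(−2, 7) − (−7, 2)| = √((5)² + (5)²) = 5√2.

5√2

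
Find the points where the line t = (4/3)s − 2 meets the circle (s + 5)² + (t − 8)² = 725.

(−12, −18) and (18, 22)

Substitute t = (−6 + 4s)/3:
25s² − 150s − 5400 = 0  ⟹  s² − 6s − 216 = 0
s = 18 or s = −12, giving (18, 22) and (−12, −18).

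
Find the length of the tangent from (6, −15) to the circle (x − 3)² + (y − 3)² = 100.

With centre O = (3, 3), |OP|² = 333 and r² = 100.
By the tangent–radius right angle, tangent length = √(|PO|² − r²) = √233.

√233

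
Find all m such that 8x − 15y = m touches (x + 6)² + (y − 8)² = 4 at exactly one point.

m = −202 or m = −134

Tangency holds when the distance from the centre (−6, 8) to the line equals the radius 2:
|8·(−6) − 15·8 − m| / √289 = 2
|m − (−168)| = 2·17, so m = −134 or m = −202.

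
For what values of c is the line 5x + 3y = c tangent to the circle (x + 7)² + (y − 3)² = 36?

For a tangent, require d(centre, line) = r = 6.
|5·(−7) + 3·3 − c| / √34 = 6
|c − (−26)| = 6√34.

c = −26 ± 6√34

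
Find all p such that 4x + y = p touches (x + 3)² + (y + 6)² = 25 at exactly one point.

p = −18 ± 5√17

For a tangent, require d(centre, line) = r = 5.
|4·(−3) + 1·(−6) − p| / √17 = 5
|p − (−18)| = 5√17.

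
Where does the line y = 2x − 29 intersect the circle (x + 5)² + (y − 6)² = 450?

From the line, y = 2x − 29. Substituting:
5x² − 130x + 800 = 0  ⟹  x² − 26x + 160 = 0
x = 16 or x = 10, giving (16, 3) and (10, −9).

(10, −9) and (16, 3)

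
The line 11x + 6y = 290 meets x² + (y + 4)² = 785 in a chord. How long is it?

2√157

Express y = (290 − 11x)/6 and substitute into the circle:
157x² − 6908x + 70336 = 0  ⟹  x² − 44x + 448 = 0
x = 28 or x = 16, giving (28, −3) and (16, 19).
|(28, −3) − (16, 19)| = √((12)² + (−22)²) = 2√157.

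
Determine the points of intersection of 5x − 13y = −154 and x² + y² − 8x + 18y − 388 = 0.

(−10, 8) and (3, 13)

Express y = (154 + 5x)/13 and substitute into the circle:
194x² + 1358x − 5820 = 0  ⟹  x² + 7x − 30 = 0
x = 3 or x = −10, giving (3, 13) and (−10, 8).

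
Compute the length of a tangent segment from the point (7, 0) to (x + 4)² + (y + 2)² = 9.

2√29

Centre (−4, −2), r² = 9. |PO|² = (11)² + (2)² = 125.
By the tangent–radius right angle, tangent length = √(|PO|² − r²) = √116 = 2√29.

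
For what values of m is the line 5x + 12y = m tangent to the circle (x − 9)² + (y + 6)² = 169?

m = −196 or m = 142

Tangency holds when the distance from the centre (9, −6) to the line equals the radius 13:
|5·9 + 12·(−6) − m| / √169 = 13
|m − (−27)| = 13·13, so m = 142 or m = −196.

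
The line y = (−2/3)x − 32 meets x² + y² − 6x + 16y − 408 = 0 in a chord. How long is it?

Substitute y = (−96 − 2x)/3:
13x² + 234x + 936 = 0  ⟹  x² + 18x + 72 = 0
x = −6 or x = −12, giving (−6, −28) and (−12, −24).
Chord length = distance between (−6, −28) and (−12, −24) = √52 = 2√13.

2√13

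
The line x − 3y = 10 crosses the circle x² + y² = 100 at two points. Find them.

(−8, −6) and (10, 0)

From the line, y = (−10 + x)/3. Substituting:
10x² − 20x − 800 = 0  ⟹  x² − 2x − 80 = 0
x = 10 or x = −8, giving (10, 0) and (−8, −6).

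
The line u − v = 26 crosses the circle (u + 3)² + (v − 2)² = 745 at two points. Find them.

Express v = u − 26 and substitute into the circle:
2u² − 50u + 48 = 0  ⟹  u² − 25u + 24 = 0
u = 24 or u = 1, giving (24, −2) and (1, −25).

(1, −25) and (24, −2)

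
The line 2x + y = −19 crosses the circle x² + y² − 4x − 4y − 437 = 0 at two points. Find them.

Substitute y = −2x − 19:
5x² + 80x = 0  ⟹  x² + 16x = 0
x = 0 or x = −16, giving (0, −19) and (−16, 13).

(−16, 13) and (0, −19)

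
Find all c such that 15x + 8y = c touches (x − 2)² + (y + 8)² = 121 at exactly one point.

For a tangent, require d(centre, line) = r = 11.
|15·2 + 8·(−8) − c| / √289 = 11
|c − (−34)| = 11·17, so c = 153 or c = −221.

c = −221 or c = 153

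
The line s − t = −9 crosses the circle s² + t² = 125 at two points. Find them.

Substitute t = s + 9:
2s² + 18s − 44 = 0  ⟹  s² + 9s − 22 = 0
s = 2 or s = −11, giving (2, 11) and (−11, −2).

(−11, −2) and (2, 11)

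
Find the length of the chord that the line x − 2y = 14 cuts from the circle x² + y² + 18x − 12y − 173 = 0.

Substitute y = (−14 + x)/2:
5x² + 20x − 160 = 0  ⟹  x² + 4x − 32 = 0
x = 4 or x = −8, giving (4, −5) and (−8, −11).
Chord length = distance between (4, −5) and (−8, −11) = √180 = 6√5.

6√5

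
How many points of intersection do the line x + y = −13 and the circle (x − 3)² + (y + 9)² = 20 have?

d² = (1·3 + 1·(−9) − (−13))²/2 = 49/2; r² = 20.
Since d² > r², the line lies outside the circle.

0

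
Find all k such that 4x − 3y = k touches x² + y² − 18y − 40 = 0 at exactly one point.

For a tangent, require d(centre, line) = r = 11.
|4·0 − 3·9 − k| / √25 = 11
|k − (−27)| = 11·5, so k = 28 or k = −82.

k = −82 or k = 28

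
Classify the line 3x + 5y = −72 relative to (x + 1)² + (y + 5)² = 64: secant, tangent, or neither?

Substituting the line into the circle gives 34x² + 332x + 634 = 0.
Δ = 110224 − 86224 = 24000.
Two real roots: the line is a secant.

secant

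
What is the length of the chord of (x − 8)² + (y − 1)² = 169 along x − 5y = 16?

Substitute y = (−16 + x)/5:
26x² − 442x − 2184 = 0  ⟹  x² − 17x − 84 = 0
x = 21 or x = −4, giving (21, 1) and (−4, −4).
|(21, 1) − (−4, −4)| = √((25)² + (5)²) = 5√26.

5√26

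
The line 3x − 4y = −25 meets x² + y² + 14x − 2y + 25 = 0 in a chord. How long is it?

10

From the line, y = (25 + 3x)/4. Substituting:
25x² + 350x + 825 = 0  ⟹  x² + 14x + 33 = 0
x = −3 or x = −11, giving (−3, 4) and (−11, −2).
|(−3, 4) − (−11, −2)| = √((8)² + (6)²) = 10.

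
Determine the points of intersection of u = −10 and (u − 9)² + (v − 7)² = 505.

The line gives u = −10. Substituting into the circle:
v² − 14v − 95 = 0
v = 19 or v = −5, giving (−10, 19) and (−10, −5).

(−10, −5) and (−10, 19)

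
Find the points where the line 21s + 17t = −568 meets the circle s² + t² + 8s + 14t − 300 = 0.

(−23, −5) and (−6, −26)

Substitute t = (−568 − 21s)/17:
730s² + 21170s + 100740 = 0  ⟹  s² + 29s + 138 = 0
s = −6 or s = −23, giving (−6, −26) and (−23, −5).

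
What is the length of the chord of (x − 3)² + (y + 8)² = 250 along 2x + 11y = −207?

The distance from (3, −8) to the line is 125/√125, and r² = 250.
Half the chord is √(r² − d²) = √(125), so the full chord is 10√5.

10√5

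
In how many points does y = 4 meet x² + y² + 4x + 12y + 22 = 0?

Centre (−2, −6), r² = 18. Distance² from centre to line = (−10)² = 100.
Since d² > r², the line lies outside the circle.

0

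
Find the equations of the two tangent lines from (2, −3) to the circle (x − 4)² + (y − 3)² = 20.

A line y − (−3) = m(x − (2)) is tangent when its distance from (4, 3) is 2√5:
(2m − (6))² = 20(m² + 1)
2m² + 3m − 2 = 0, so m = −2 or m = 1/2.
Through (2, −3) these give 2x + y = 1 and x − 2y = 8.

2x + y = 1 and x − 2y = 8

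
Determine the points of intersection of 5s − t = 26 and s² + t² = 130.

(3, −11) and (7, 9)

From the line, t = 5s − 26. Substituting:
26s² − 260s + 546 = 0  ⟹  s² − 10s + 21 = 0
s = 7 or s = 3, giving (7, 9) and (3, −11).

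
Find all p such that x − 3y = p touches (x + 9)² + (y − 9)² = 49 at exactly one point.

The line touches the circle iff its distance from (−9, 9) is 7:
|1·(−9) − 3·9 − p| / √10 = 7
|p − (−36)| = 7√10.

p = −36 ± 7√10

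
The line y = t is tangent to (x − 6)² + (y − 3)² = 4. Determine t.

t = 1 or t = 5

The line touches the circle iff its distance from (6, 3) is 2:
|0·6 + 1·3 − t| / √1 = 2
|t − (3)| = 2, so t = 5 or t = 1.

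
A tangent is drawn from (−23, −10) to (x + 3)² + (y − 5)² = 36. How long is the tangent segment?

√589

Centre (−3, 5), r² = 36. |PO|² = (−20)² + (−15)² = 625.
Power of the point: PT² = |PO|² − r² = 589, so PT = √589.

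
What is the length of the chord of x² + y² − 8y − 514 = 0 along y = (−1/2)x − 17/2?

18√5

Express y = (−17 − x)/2 and substitute into the circle:
5x² + 50x − 1495 = 0  ⟹  x² + 10x − 299 = 0
x = 13 or x = −23, giving (13, −15) and (−23, 3).
|(13, −15) − (−23, 3)| = √((36)² + (−18)²) = 18√5.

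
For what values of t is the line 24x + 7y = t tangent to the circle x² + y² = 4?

t = −50 or t = 50

Tangency holds when the distance from the centre (0, 0) to the line equals the radius 2:
|24·0 + 7·0 − t| / √625 = 2
|t| = 2·25, so t = 50 or t = −50.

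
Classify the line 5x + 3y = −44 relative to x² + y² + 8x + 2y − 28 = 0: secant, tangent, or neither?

secant

Centre (−4, −1), r² = 45. Distance² from centre to line = (21)²/34 = 441/34.
Since d² < r², the line cuts the circle twice.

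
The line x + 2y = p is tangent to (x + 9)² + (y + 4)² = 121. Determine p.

p = −17 ± 11√5

For a tangent, require d(centre, line) = r = 11.
|1·(−9) + 2·(−4) − p| / √5 = 11
|p − (−17)| = 11√5.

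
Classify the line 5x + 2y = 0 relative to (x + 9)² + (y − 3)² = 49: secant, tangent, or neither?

Substituting the line into the circle gives 29x² + 132x + 164 = 0.
Δ = 17424 − 19024 = −1600.
No real roots: the line does not meet the circle.

neither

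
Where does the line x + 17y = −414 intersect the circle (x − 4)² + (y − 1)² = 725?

(−6, −24) and (11, −25)

Substitute y = (−414 − x)/17:
290x² − 1450x − 19140 = 0  ⟹  x² − 5x − 66 = 0
x = 11 or x = −6, giving (11, −25) and (−6, −24).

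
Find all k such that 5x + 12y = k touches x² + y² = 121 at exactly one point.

The line touches the circle iff its distance from (0, 0) is 11:
|5·0 + 12·0 − k| / √169 = 11
|k| = 11·13, so k = 143 or k = −143.

k = −143 or k = 143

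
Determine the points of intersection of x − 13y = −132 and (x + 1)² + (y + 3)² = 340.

Substitute y = (132 + x)/13:
170x² + 680x − 28050 = 0  ⟹  x² + 4x − 165 = 0
x = 11 or x = −15, giving (11, 11) and (−15, 9).

(−15, 9) and (11, 11)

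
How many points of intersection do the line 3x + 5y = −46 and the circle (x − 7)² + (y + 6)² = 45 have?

Centre (7, −6), r² = 45. Distance² from centre to line = (37)²/34 = 1369/34.
Since d² < r², the line cuts the circle twice.

2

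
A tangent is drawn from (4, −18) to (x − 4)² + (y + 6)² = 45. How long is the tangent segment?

3√11

Centre (4, −6), r² = 45. |PO|² = (0)² + (−12)² = 144.
By the tangent–radius right angle, tangent length = √(|PO|² − r²) = √99 = 3√11.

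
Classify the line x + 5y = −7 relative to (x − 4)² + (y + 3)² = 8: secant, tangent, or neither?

Centre (4, −3), r² = 8. Distance² from centre to line = (−4)²/26 = 8/13.
Since d² < r², the line cuts the circle twice.

secant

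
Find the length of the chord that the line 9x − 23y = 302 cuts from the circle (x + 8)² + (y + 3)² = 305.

From the line, y = (−302 + 9x)/23. Substituting:
610x² + 4270x − 73200 = 0  ⟹  x² + 7x − 120 = 0
x = 8 or x = −15, giving (8, −10) and (−15, −19).
Chord length = distance between (8, −10) and (−15, −19) = √610 = √610.

√610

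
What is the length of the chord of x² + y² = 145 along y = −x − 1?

17√2

Centre (0, 0), r² = 145. Perpendicular distance d from centre to line = |1| / √2 = 1/√2.
Chord = 2√(r² − d²) = 2·√(289/2) = 17√2.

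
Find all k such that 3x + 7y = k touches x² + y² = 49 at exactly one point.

k = ±7√58

Tangency holds when the distance from the centre (0, 0) to the line equals the radius 7:
|3·0 + 7·0 − k| / √58 = 7
|k| = 7√58.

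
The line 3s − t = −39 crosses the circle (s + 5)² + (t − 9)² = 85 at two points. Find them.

(−12, 3) and (−7, 18)

Substitute t = 3s + 39:
10s² + 190s + 840 = 0  ⟹  s² + 19s + 84 = 0
s = −7 or s = −12, giving (−7, 18) and (−12, 3).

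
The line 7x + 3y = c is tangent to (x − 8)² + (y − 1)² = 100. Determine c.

c = 59 ± 10√58

For a tangent, require d(centre, line) = r = 10.
|7·8 + 3·1 − c| / √58 = 10
|c − (59)| = 10√58.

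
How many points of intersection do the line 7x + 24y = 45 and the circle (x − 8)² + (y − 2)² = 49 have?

2

Substituting the line into the circle gives 625x² − 9174x + 8649 = 0.
Δ = 84162276 − 21622500 = 62539776.
Two real roots: the line is a secant.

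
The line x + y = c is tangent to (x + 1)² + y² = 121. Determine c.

c = −1 ± 11√2

For a tangent, require d(centre, line) = r = 11.
|1·(−1) + 1·0 − c| / √2 = 11
|c − (−1)| = 11√2.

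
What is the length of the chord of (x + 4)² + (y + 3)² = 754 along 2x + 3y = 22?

14√13

Substitute y = (22 − 2x)/3:
13x² − 52x − 5681 = 0  ⟹  x² − 4x − 437 = 0
x = 23 or x = −19, giving (23, −8) and (−19, 20).
Chord length = distance between (23, −8) and (−19, 20) = √2548 = 14√13.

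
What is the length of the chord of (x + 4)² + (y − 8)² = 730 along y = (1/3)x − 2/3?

The distance from (−4, 8) to the line is 30/√10, and r² = 730.
Half the chord is √(r² − d²) = √(640), so the full chord is 16√10.

16√10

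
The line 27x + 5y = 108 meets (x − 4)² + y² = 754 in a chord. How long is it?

Substitute y = (108 − 27x)/5:
754x² − 6032x − 6786 = 0  ⟹  x² − 8x − 9 = 0
x = 9 or x = −1, giving (9, −27) and (−1, 27).
Chord length = distance between (9, −27) and (−1, 27) = √3016 = 2√754.

2√754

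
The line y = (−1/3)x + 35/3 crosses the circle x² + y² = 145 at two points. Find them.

Express y = (35 − x)/3 and substitute into the circle:
10x² − 70x − 80 = 0  ⟹  x² − 7x − 8 = 0
x = 8 or x = −1, giving (8, 9) and (−1, 12).

(−1, 12) and (8, 9)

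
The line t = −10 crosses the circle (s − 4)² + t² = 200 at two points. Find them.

Express t = −10 and substitute into the circle:
s² − 8s − 84 = 0
s = 14 or s = −6, giving (14, −10) and (−6, −10).

(−6, −10) and (14, −10)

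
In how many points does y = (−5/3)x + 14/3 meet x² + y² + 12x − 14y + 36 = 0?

Substituting the line into the circle gives 34x² + 178x − 68 = 0.
Discriminant = (178)² − 4·34·(−68) = 40932 > 0.
Two real roots: the line is a secant.

2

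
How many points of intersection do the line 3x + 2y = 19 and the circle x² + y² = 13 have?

0

Substituting the line into the circle gives 13x² − 114x + 309 = 0.
Δ = 12996 − 16068 = −3072.
No real roots: the line does not meet the circle.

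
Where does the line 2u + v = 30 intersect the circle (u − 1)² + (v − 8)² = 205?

Express v = −2u + 30 and substitute into the circle:
5u² − 90u + 280 = 0  ⟹  u² − 18u + 56 = 0
u = 14 or u = 4, giving (14, 2) and (4, 22).

(4, 22) and (14, 2)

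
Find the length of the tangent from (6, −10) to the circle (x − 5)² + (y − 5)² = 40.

√186

With centre O = (5, 5), |OP|² = 226 and r² = 40.
By the tangent–radius right angle, tangent length = √(|PO|² − r²) = √186.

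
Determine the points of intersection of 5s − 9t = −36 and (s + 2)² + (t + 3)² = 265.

(−18, −6) and (9, 9)

Express t = (36 + 5s)/9 and substitute into the circle:
106s² + 954s − 17172 = 0  ⟹  s² + 9s − 162 = 0
s = 9 or s = −18, giving (9, 9) and (−18, −6).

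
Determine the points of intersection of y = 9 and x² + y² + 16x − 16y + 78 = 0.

From the line, y = 9. Substituting:
x² + 16x + 15 = 0
x = −1 or x = −15, giving (−1, 9) and (−15, 9).

(−15, 9) and (−1, 9)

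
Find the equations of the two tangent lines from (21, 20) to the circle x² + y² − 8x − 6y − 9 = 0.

A line y − (20) = m(x − (21)) is tangent when its distance from (4, 3) is √34:
(−17m − (−17))² = 34(m² + 1)
15m² − 34m + 15 = 0, so m = 5/3 or m = 3/5.
With m = 5/3: 5x − 3y = 45. With m = 3/5: 3x − 5y = −37.

5x − 3y = 45 and 3x − 5y = −37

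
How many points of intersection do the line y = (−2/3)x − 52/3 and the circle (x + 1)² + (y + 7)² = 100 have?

2

Substituting the line into the circle gives 13x² + 142x + 70 = 0.
Δ = 20164 − 3640 = 16524.
Two real roots: the line is a secant.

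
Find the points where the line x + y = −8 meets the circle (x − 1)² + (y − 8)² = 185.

(−12, 4) and (−3, −5)

Substitute y = −x − 8:
2x² + 30x + 72 = 0  ⟹  x² + 15x + 36 = 0
x = −3 or x = −12, giving (−3, −5) and (−12, 4).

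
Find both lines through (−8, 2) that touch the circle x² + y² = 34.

3x − 5y = −34 and 5x + 3y = −34

A line y − (2) = m(x − (−8)) is tangent when its distance from (0, 0) is √34:
(8m − (−2))² = 34(m² + 1)
15m² + 16m − 15 = 0, so m = 3/5 or m = −5/3.
Through (−8, 2) these give 3x − 5y = −34 and 5x + 3y = −34.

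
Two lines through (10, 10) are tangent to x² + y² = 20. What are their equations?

Write the tangent as mx − y + (10 − m·(10)) = 0 and set its distance from the centre to 2√5:
(−10m − (−10))² = 20(m² + 1)
2m² − 5m + 2 = 0, so m = 2 or m = 1/2.
Through (10, 10) these give 2x − y = 10 and x − 2y = −10.

2x − y = 10 and x − 2y = −10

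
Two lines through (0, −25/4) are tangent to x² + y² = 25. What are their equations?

Write the tangent as mx − y + (−25/4 − m·(0)) = 0 and set its distance from the centre to 5:
[m·(0) − (25/4)]² = 25(m² + 1)
16m² − 9 = 0, so m = −3/4 or m = 3/4.
With m = −3/4: 3x + 4y = −25. With m = 3/4: 3x − 4y = 25.

3x + 4y = −25 and 3x − 4y = 25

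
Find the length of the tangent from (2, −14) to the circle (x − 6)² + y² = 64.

2√37

Centre (6, 0), r² = 64. |PO|² = (−4)² + (−14)² = 212.
By the tangent–radius right angle, tangent length = √(|PO|² − r²) = √148 = 2√37.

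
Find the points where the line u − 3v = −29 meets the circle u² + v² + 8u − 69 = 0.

(−11, 6) and (−2, 9)

Substitute v = (29 + u)/3:
10u² + 130u + 220 = 0  ⟹  u² + 13u + 22 = 0
u = −2 or u = −11, giving (−2, 9) and (−11, 6).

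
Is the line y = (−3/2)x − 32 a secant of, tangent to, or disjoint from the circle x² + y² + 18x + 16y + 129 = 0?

d² = (3·(−9) + 2·(−8) − (−64))²/13 = 441/13; r² = 16.
Since d² > r², the line lies outside the circle.

disjoint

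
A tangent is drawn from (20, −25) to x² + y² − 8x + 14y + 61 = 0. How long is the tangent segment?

The centre is (4, −7) and r = 2. The square of the distance from P to the centre is 256 + 324 = 580.
The tangent meets the radius at right angles, so tangent² = |PO|² − r² = 580 − 4 = 576.

24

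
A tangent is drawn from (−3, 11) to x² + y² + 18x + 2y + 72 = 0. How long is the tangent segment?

√170

With centre O = (−9, −1), |OP|² = 180 and r² = 10.
Power of the point: PT² = |PO|² − r² = 170, so PT = √170.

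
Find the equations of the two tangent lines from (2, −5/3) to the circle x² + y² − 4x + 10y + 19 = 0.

Let a tangent through (2, −5/3) have slope m. Its distance from (2, −5) must equal √10:
(0m − (−10/3))² = 10(m² + 1)
9m² − 1 = 0, so m = −1/3 or m = 1/3.
With m = −1/3: x + 3y = −3. With m = 1/3: x − 3y = 7.

x + 3y = −3 and x − 3y = 7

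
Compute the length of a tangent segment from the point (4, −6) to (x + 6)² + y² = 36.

10

Centre (−6, 0), r² = 36. |PO|² = (10)² + (−6)² = 136.
By the tangent–radius right angle, tangent length = √(|PO|² − r²) = √100 = 10.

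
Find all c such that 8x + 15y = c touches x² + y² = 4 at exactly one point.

c = −34 or c = 34

Tangency holds when the distance from the centre (0, 0) to the line equals the radius 2:
|8·0 + 15·0 − c| / √289 = 2
|c| = 2·17, so c = 34 or c = −34.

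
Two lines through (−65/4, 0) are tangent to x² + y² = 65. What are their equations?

4x − 7y = −65 and 4x + 7y = −65

A line y − (0) = m(x − (−65/4)) is tangent when its distance from (0, 0) is √65:
(65/4m − (0))² = 65(m² + 1)
49m² − 16 = 0, so m = 4/7 or m = −4/7.
Through (−65/4, 0) these give 4x − 7y = −65 and 4x + 7y = −65.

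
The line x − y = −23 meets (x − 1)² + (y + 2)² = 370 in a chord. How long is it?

From the line, y = x + 23. Substituting:
2x² + 48x + 256 = 0  ⟹  x² + 24x + 128 = 0
x = −8 or x = −16, giving (−8, 15) and (−16, 7).
|(−8, 15) − (−16, 7)| = √((8)² + (8)²) = 8√2.

8√2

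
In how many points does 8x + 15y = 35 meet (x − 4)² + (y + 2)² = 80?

d² = (8·4 + 15·(−2) − (35))²/289 = 1089/289; r² = 80.
Since d² < r², the line cuts the circle twice.

2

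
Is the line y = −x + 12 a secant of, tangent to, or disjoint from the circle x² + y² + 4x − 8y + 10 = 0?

d² = (1·(−2) + 1·4 − (12))²/2 = 50; r² = 10.
Since d² > r², the line lies outside the circle.

disjoint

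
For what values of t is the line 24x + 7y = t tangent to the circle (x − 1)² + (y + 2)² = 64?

t = −190 or t = 210

The line touches the circle iff its distance from (1, −2) is 8:
|24·1 + 7·(−2) − t| / √625 = 8
|t − (10)| = 8·25, so t = 210 or t = −190.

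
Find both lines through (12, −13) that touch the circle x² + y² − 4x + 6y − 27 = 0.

Write the tangent as mx − y + (−13 − m·(12)) = 0 and set its distance from the centre to 2√10:
[m·(−10) − (10)]² = 40(m² + 1)
3m² + 10m + 3 = 0, so m = −3 or m = −1/3.
Through (12, −13) these give 3x + y = 23 and x + 3y = −27.

3x + y = 23 and x + 3y = −27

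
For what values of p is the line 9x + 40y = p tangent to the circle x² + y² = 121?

Tangency holds when the distance from the centre (0, 0) to the line equals the radius 11:
|9·0 + 40·0 − p| / √1681 = 11
|p| = 11·41, so p = 451 or p = −451.

p = −451 or p = 451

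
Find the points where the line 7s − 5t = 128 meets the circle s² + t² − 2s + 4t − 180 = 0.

From the line, t = (−128 + 7s)/5. Substituting:
74s² − 1702s + 9324 = 0  ⟹  s² − 23s + 126 = 0
s = 14 or s = 9, giving (14, −6) and (9, −13).

(9, −13) and (14, −6)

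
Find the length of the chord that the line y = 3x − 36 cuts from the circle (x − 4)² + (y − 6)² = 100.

The distance from (4, 6) to the line is 30/√10, and r² = 100.
Chord = 2√(r² − d²) = 2·√(10) = 2√10.

2√10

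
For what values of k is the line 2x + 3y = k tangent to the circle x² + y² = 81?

k = ±9√13

The line touches the circle iff its distance from (0, 0) is 9:
|2·0 + 3·0 − k| / √13 = 9
|k| = 9√13.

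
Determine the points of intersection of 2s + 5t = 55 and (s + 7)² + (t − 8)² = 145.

(−15, 17) and (5, 9)

From the line, t = (55 − 2s)/5. Substituting:
29s² + 290s − 2175 = 0  ⟹  s² + 10s − 75 = 0
s = 5 or s = −15, giving (5, 9) and (−15, 17).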